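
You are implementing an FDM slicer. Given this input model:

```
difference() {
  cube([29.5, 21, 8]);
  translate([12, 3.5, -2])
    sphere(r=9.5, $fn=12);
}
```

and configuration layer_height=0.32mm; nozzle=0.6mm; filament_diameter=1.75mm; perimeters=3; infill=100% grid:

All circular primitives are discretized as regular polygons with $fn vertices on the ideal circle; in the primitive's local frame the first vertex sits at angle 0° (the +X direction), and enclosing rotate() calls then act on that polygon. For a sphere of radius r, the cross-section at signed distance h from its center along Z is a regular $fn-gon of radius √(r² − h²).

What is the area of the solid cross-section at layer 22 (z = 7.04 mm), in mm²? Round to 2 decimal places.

At z = 7.04 mm: the cube (footprint 29.5×21) is included at this height (area 619.50 mm²); the sphere at (12, 3.5): section is a regular 12-gon, circumradius = √(r²−h²) = √(9.5²−9.04²) = 2.920 (area = (12/2)·2.920²·sin(360°/12) = 25.59 mm²); Subtracting the remaining from the first: starting from the 29.5×21 cube (619.50 mm²), the r=9.5 sphere at (12, 3.5) lies wholly inside it (removes its full 25.59 mm² and its 18.14 mm outline becomes a hole wall) — area = 593.91 mm². Overall, the cross-section is one region with 1 hole. Net area = 593.91 mm².

593.91 mm²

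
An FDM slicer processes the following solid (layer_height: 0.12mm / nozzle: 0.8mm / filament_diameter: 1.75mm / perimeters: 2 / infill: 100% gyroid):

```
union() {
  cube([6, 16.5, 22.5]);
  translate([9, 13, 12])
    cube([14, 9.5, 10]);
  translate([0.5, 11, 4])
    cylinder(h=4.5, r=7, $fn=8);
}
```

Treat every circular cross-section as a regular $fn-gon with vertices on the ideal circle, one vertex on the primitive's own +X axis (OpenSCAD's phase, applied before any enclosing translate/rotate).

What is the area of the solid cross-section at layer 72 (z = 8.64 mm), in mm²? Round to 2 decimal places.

At z = 8.64 mm: the 6×16.5 cube contributes its full rectangle (area 99.00 mm²); the cube at (9, 13) does not reach this height (z outside [12, 22]); the cylinder at (0.5, 11) is absent (z outside [4, 8.5]); Taking the union: only the 6×16.5 cube is present, so the union is just that shape — area = 99.00 mm². Overall, the cross-section is a single solid region. Net area = 99.00 mm².

99.00 mm²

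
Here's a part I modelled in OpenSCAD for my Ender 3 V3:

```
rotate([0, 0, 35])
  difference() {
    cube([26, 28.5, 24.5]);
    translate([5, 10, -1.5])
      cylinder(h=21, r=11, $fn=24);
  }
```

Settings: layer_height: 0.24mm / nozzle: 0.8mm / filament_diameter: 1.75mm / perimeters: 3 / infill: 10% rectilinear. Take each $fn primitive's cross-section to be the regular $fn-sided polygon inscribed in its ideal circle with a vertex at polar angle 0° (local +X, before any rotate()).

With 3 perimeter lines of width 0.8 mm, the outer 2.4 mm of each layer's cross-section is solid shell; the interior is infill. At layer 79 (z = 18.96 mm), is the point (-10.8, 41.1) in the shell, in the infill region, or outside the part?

outside

At z = 18.96 mm: the cube (footprint 26×28.5) is included at this height; the cylinder at (5, 10): section is a regular 24-gon, circumradius r=11; After the difference (first − rest): starting from the 26×28.5 cube, the r=11 cylinder at (5, 10) partially overlaps it — only the 287.73 mm² overlap (of its 375.81 mm²) is removed, clipping the outline — 2 connected regions; (whole slice rotated 35° about Z — lengths, areas and connectivity unchanged). Overall, the cross-section has 2 separate islands. Undo the 35° rotation: the query point maps to (14.727, 39.862) in the un-rotated model frame. The nearest boundary edge runs (0.00, 28.50)→(26.00, 28.50); distance from the point to it = 11.36 mm. The point is not inside any of the regions above, so it lies outside the cross-section (11.36 mm from the nearest boundary).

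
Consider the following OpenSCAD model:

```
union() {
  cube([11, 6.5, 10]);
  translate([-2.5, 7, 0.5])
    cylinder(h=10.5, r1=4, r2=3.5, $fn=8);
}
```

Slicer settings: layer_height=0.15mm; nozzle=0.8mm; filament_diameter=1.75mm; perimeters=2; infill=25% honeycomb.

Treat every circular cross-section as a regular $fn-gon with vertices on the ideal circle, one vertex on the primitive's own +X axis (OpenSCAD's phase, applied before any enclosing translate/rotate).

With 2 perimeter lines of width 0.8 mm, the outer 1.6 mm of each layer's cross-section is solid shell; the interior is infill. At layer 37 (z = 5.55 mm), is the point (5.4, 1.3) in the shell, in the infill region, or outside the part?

At z = 5.55 mm: the cube (footprint 11×6.5) is included at this height; the cone at (-2.5, 7) (r1=4→r2=3.5) has section circumradius 3.760 here — a regular 8-gon; Taking the union: the regions partially overlap (shared area 1.31 mm²), so overlapping operands fuse into one piece — 1 connected region. Overall, the cross-section is a single solid region. The nearest boundary edge runs (11.00, 0.00)→(0.00, 0.00); distance from the point to it = 1.30 mm. The point is inside the cross-section, 1.30 mm from the nearest boundary — within the 1.6 mm shell band (2 × 0.8).

shell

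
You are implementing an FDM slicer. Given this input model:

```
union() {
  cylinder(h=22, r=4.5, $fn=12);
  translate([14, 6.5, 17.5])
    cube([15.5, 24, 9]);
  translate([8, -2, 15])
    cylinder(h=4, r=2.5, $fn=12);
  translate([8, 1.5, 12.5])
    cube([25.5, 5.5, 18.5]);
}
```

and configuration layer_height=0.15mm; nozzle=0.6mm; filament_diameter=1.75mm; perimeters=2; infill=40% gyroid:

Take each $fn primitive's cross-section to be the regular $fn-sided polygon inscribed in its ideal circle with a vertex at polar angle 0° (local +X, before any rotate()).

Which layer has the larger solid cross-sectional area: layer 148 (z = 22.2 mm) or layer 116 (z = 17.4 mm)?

layer 148 (z = 22.2 mm)

Layer 148 (z = 22.2): the cylinder does not reach this height (z outside [0, 22]); the cube at (14, 6.5) is present — its section is the full 15.5×24 rectangle (area 372.00 mm²); the cylinder at (8, -2) does not reach this height (z outside [15, 19]); the cube at (8, 1.5) (footprint 25.5×5.5) is included at this height (area 140.25 mm²); Merging all regions: the regions partially overlap — summed areas 512.25 mm² minus the doubly-counted overlap 7.75 mm² gives 504.50 mm² — area = 504.50 mm². So its area = 504.50 mm². Layer 116 (z = 17.4): the cylinder: section is a regular 12-gon, circumradius r=4.5 (area = (12/2)·4.500²·sin(360°/12) = 60.75 mm²); the cube at (14, 6.5) does not reach this height (z outside [17.5, 26.5]); the cylinder at (8, -2): section is a regular 12-gon, circumradius r=2.5 (area = (12/2)·2.500²·sin(360°/12) = 18.75 mm²); the cube at (8, 1.5) is present — its section is the full 25.5×5.5 rectangle (area 140.25 mm²); Merging all regions: the 3 present regions are separate (no shared area or edge), so areas and boundary lengths simply add and each stays a separate island — area = 219.75 mm². So its area = 219.75 mm². Layer 148 is larger (504.50 vs 219.75 mm²).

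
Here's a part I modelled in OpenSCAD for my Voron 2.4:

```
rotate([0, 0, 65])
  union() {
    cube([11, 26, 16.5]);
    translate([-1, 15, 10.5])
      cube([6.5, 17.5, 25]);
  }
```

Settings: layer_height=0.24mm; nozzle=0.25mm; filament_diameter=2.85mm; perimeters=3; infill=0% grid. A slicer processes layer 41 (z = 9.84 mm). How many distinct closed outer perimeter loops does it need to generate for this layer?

1

At z = 9.84 mm: the cube is present — its section is the full 11×26 rectangle; the cube at (-1, 15) is absent (z outside [10.5, 35.5]); Combining (union): only the 11×26 cube is present, so the union is just that shape — 1 connected region; (rotated 65° about Z; rotation is an isometry so areas/perimeters/island counts are preserved). The result has 1 disconnected region.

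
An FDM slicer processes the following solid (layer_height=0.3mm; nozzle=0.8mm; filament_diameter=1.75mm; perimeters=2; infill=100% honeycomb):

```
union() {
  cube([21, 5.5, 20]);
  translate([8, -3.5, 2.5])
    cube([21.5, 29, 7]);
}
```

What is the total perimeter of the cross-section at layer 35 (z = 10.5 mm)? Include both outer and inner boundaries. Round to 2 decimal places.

53.00 mm

At z = 10.5 mm: the cube is present — its section is the full 21×5.5 rectangle (perimeter 53.00 mm); the cube at (8, -3.5) is absent (z outside [2.5, 9.5]); Taking the union: only the 21×5.5 cube is present, so the union is just that shape — boundary = 53.00 mm. Overall, the cross-section is a single solid region. Total boundary length (outer) = 53.00 mm.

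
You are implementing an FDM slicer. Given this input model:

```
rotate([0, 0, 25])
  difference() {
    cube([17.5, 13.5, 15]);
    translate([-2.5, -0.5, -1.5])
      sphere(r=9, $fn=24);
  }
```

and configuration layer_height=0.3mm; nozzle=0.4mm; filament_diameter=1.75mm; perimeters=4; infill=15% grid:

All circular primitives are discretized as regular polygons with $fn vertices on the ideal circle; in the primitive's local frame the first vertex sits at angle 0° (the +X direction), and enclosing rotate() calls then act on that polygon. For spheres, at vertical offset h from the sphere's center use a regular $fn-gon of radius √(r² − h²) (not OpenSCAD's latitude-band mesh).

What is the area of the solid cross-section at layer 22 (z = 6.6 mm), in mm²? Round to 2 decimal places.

234.03 mm²

At z = 6.6 mm: the cube (footprint 17.5×13.5) is included at this height (area 236.25 mm²); the r=9 sphere at (-2.5, -0.5) contributes a regular 24-gon of circumradius √(9²−8.1²) = 3.923 (area = (24/2)·3.923²·sin(360°/24) = 47.80 mm²); Taking the first minus the rest: starting from the 17.5×13.5 cube (236.25 mm²), the r=9 sphere at (-2.5, -0.5) partially overlaps it — only the 2.22 mm² overlap (of its 47.80 mm²) is removed, clipping the outline — area = 234.03 mm²; (rotated 25° about Z; rotation is an isometry so areas/perimeters/island counts are preserved). Overall, the cross-section is a single solid region. Net area = 234.03 mm².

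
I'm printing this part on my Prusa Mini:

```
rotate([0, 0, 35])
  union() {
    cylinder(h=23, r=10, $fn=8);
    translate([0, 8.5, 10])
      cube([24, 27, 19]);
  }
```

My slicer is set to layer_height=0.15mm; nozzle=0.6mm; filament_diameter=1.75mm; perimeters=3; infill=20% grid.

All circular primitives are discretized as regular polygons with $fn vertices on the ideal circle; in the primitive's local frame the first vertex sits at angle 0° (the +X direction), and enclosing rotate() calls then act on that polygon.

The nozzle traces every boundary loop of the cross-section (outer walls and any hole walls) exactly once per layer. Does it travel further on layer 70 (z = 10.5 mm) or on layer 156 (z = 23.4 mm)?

Layer 70 (z = 10.5): the r=10 cylinder gives a regular 8-gon of circumradius 10 (constant along its height) (perimeter = 2·8·10.000·sin(180°/8) = 61.23 mm); the cube at (0, 8.5) is present — its section is the full 24×27 rectangle (perimeter 102.00 mm); Taking the union: the regions partially overlap (shared area 2.72 mm²), so the edge portions inside another operand are dropped and the merged outline is re-measured after clipping — boundary = 154.19 mm; (rotated 35° about Z; rotation is an isometry so areas/perimeters/island counts are preserved). So its perimeter = 154.19 mm. Layer 156 (z = 23.4): the cylinder is absent (z outside [0, 23]); the 24×27 cube at (0, 8.5) contributes its full rectangle (perimeter 102.00 mm); Merging all regions: only the 24×27 cube at (0, 8.5) is present, so the union is just that shape — boundary = 102.00 mm; (rotated 35° about Z; rotation is an isometry so areas/perimeters/island counts are preserved). So its perimeter = 102.00 mm. Layer 70 is larger (154.19 vs 102.00 mm).

layer 70 (z = 10.5 mm)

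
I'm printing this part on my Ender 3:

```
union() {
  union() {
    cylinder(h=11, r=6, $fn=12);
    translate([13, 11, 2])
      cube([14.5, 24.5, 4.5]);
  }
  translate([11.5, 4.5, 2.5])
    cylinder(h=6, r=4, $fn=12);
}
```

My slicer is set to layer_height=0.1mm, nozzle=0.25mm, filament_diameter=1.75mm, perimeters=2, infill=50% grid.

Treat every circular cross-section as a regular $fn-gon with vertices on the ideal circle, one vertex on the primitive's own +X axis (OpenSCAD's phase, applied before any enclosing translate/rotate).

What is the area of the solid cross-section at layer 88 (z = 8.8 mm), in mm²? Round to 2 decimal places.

At z = 8.8 mm: the r=6 cylinder contributes a regular 12-gon of circumradius 6 (area = (12/2)·6.000²·sin(360°/12) = 108.00 mm²); the cube at (13, 11) is not intersected at this z (z outside [2, 6.5]); Taking the union: only the r=6 cylinder is present, so the union is just that shape — area = 108.00 mm²; the cylinder at (11.5, 4.5) does not reach this height (z outside [2.5, 8.5]); Combining (union): only the result so far is present, so the union is just that shape — area = 108.00 mm². Overall, the cross-section is a single solid region. Net area = 108.00 mm².

108.00 mm²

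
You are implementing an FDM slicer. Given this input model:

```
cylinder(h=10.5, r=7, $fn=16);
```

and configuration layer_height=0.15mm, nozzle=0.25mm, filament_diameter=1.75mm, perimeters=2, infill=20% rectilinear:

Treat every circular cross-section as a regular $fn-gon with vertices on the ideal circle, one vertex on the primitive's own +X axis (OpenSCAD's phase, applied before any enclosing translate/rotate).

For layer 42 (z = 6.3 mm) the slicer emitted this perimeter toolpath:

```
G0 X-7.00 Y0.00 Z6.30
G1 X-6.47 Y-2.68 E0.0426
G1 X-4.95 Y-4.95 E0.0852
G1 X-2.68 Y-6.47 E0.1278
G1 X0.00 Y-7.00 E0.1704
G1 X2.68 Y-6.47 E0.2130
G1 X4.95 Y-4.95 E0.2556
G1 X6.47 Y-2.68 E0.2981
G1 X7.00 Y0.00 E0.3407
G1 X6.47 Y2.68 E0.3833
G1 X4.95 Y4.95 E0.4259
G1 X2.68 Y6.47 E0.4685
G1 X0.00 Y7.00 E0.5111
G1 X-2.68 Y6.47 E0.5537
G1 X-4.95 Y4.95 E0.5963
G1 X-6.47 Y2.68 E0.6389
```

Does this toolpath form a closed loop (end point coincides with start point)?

Start point (G0): (-7.00, 0.00). End point (last G1): the path does not return to the start — open.

no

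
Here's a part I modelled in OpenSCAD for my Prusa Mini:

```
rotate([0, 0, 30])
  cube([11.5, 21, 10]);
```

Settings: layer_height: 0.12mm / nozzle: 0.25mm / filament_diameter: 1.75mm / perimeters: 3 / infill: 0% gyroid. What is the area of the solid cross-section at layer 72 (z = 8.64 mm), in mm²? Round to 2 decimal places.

241.50 mm²

At z = 8.64 mm: the 11.5×21 cube contributes its full rectangle (area 241.50 mm²); (whole slice rotated 30° about Z — lengths, areas and connectivity unchanged). Overall, the cross-section is a single solid region. Net area = 241.50 mm².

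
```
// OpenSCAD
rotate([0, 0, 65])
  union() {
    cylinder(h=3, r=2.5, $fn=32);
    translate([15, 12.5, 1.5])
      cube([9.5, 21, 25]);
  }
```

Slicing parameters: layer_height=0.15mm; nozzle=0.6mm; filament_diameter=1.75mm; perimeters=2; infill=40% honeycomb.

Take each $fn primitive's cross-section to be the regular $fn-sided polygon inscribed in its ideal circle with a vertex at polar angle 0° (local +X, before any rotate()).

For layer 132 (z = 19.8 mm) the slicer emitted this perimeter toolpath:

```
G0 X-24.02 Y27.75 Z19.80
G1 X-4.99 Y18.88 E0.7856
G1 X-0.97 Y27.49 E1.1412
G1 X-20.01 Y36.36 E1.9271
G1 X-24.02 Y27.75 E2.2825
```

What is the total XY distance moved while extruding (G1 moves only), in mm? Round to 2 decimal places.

61.00 mm

Sum the Euclidean lengths of each G1 segment: total = 61.00 mm.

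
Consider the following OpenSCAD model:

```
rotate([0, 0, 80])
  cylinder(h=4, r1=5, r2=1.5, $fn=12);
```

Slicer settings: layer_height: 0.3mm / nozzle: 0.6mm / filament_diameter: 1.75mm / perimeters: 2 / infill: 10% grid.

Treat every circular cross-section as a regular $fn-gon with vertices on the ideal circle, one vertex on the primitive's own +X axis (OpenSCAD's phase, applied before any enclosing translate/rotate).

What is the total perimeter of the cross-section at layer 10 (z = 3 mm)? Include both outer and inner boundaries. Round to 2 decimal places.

At z = 3 mm: the cone contributes a regular 12-gon of circumradius 2.375 (interpolated between r1=5 and r2=1.5 at t=0.750) (perimeter = 2·12·2.375·sin(180°/12) = 14.75 mm); (rotated 80° about Z; rotation is an isometry so areas/perimeters/island counts are preserved). Overall, the cross-section is a single solid region. Total boundary length (outer) = 14.75 mm.

14.75 mm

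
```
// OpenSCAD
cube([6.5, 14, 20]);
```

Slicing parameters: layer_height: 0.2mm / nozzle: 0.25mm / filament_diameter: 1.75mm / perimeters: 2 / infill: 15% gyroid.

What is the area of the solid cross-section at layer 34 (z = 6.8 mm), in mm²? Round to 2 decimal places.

91.00 mm²

At z = 6.8 mm: the cube is present — its section is the full 6.5×14 rectangle (area 91.00 mm²). Overall, the cross-section is a single solid region. Net area = 91.00 mm².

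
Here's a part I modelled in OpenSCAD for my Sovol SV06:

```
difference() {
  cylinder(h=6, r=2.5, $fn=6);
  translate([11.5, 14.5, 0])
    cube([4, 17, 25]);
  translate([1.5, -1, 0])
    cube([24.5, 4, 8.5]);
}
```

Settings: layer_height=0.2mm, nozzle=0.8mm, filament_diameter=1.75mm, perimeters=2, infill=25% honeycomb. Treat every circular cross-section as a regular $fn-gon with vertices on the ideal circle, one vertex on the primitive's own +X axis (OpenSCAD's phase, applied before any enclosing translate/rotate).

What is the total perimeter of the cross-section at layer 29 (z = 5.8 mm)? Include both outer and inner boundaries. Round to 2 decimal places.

At z = 5.8 mm: the r=2.5 cylinder gives a regular 6-gon of circumradius 2.5 (constant along its height) (perimeter = 2·6·2.500·sin(180°/6) = 15.00 mm); the 4×17 cube at (11.5, 14.5) contributes its full rectangle (perimeter 42.00 mm); the 24.5×4 cube at (1.5, -1) contributes its full rectangle (perimeter 57.00 mm); After the difference (first − rest): starting from the r=2.5 cylinder, the 4×17 cube at (11.5, 14.5) misses the remaining region (no effect); the 24.5×4 cube at (1.5, -1) partially overlaps it — only the 1.58 mm² overlap (of its 98.00 mm²) is removed, clipping the outline — boundary = 15.00 mm. Overall, the cross-section is a single solid region. Total boundary length (outer) = 15.00 mm.

15.00 mm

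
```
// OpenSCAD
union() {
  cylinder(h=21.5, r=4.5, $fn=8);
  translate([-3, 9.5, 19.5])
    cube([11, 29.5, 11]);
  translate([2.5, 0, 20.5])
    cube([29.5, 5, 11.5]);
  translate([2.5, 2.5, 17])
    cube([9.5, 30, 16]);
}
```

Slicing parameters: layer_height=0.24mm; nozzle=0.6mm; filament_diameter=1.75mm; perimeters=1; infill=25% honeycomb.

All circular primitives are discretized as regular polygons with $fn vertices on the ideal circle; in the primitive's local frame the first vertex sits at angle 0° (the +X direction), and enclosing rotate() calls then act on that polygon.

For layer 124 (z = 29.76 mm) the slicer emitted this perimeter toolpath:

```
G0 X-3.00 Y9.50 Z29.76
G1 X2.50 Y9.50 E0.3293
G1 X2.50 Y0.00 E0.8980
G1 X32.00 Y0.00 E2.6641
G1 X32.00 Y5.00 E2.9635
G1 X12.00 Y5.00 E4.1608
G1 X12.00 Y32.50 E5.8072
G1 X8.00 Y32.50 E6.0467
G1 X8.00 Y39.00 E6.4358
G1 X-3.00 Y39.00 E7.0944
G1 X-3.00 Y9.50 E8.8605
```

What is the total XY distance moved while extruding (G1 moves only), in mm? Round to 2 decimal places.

148.00 mm

Sum the Euclidean lengths of each G1 segment: total = 148.00 mm.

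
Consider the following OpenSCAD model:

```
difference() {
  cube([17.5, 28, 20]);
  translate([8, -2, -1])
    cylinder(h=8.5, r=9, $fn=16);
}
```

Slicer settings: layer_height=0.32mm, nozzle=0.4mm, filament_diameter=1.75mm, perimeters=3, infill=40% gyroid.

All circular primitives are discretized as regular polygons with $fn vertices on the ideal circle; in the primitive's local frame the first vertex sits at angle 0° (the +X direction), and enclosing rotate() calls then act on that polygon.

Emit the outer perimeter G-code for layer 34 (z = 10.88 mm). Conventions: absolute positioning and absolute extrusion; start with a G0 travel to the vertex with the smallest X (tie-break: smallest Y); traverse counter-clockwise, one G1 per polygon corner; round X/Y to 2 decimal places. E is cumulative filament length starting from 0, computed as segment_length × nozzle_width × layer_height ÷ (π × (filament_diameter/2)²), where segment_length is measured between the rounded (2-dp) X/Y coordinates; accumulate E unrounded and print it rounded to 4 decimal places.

G0 X0.00 Y0.00 Z10.88
G1 X17.50 Y0.00 E0.9313
G1 X17.50 Y28.00 E2.4213
G1 X0.00 Y28.00 E3.3526
G1 X0.00 Y0.00 E4.8427

At z = 10.88 mm: the 17.5×28 cube contributes its full rectangle; the cylinder at (8, -2) does not reach this height (z outside [-1, 7.5]); After the difference (first − rest): none of the subtracted shapes is present at this height, so the 17.5×28 cube is unchanged — 1 connected region. The outline is a single polygon with 4 vertices. Extrusion per mm of travel: 0.4 × 0.32 / (π × 0.875²) = 0.053216. Accumulating E over each segment gives final E = 4.8427.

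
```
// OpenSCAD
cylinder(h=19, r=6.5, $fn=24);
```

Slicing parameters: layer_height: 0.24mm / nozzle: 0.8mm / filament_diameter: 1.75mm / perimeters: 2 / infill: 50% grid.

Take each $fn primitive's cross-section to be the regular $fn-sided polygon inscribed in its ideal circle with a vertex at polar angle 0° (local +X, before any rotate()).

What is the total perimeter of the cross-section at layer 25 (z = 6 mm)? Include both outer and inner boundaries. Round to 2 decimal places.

At z = 6 mm: the r=6.5 cylinder contributes a regular 24-gon of circumradius 6.5 (perimeter = 2·24·6.500·sin(180°/24) = 40.72 mm). Overall, the cross-section is a single solid region. Total boundary length (outer) = 40.72 mm.

40.72 mm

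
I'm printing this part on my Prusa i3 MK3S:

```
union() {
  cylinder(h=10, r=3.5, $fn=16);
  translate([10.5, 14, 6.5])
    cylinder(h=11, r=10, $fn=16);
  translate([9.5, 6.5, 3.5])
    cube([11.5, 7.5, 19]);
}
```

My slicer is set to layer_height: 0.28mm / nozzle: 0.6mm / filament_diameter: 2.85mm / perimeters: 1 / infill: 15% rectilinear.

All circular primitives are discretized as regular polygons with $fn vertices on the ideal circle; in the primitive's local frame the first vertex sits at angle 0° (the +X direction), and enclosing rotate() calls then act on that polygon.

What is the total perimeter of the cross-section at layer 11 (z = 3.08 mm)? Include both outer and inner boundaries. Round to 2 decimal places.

21.85 mm

At z = 3.08 mm: the cylinder: section is a regular 16-gon, circumradius r=3.5 (perimeter = 2·16·3.500·sin(180°/16) = 21.85 mm); the cylinder at (10.5, 14) is absent (z outside [6.5, 17.5]); the cube at (9.5, 6.5) is not intersected at this z (z outside [3.5, 22.5]); Taking the union: only the r=3.5 cylinder is present, so the union is just that shape — boundary = 21.85 mm. Overall, the cross-section is a single solid region. Total boundary length (outer) = 21.85 mm.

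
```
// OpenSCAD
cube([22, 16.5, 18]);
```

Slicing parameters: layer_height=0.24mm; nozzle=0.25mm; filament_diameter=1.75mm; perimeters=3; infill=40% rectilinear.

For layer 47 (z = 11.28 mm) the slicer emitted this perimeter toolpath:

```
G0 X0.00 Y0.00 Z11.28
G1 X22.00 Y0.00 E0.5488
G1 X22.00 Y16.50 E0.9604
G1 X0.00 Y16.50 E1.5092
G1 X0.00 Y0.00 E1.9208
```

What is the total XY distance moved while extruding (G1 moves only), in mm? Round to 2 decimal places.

Sum the Euclidean lengths of each G1 segment: total = 77.00 mm.

77.00 mm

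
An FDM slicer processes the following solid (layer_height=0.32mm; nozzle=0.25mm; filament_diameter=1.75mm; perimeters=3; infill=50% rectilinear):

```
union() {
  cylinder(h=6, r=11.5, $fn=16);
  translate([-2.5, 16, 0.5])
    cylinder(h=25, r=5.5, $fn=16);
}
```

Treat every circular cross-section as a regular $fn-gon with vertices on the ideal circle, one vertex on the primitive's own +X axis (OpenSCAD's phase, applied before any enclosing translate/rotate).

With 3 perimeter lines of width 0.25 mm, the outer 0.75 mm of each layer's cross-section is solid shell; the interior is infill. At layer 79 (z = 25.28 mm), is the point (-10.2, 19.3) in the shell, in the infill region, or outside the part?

At z = 25.28 mm: the cylinder is absent (z outside [0, 6]); the r=5.5 cylinder at (-2.5, 16) contributes a regular 16-gon of circumradius 5.5; Merging all regions: only the r=5.5 cylinder at (-2.5, 16) is present, so the union is just that shape — 1 connected region. Overall, the cross-section is a single solid region. The nearest boundary edge runs (-6.39, 19.89)→(-7.58, 18.10); distance from the point to it = 2.88 mm. The point is not inside any of the regions above, so it lies outside the cross-section (2.88 mm from the nearest boundary).

outside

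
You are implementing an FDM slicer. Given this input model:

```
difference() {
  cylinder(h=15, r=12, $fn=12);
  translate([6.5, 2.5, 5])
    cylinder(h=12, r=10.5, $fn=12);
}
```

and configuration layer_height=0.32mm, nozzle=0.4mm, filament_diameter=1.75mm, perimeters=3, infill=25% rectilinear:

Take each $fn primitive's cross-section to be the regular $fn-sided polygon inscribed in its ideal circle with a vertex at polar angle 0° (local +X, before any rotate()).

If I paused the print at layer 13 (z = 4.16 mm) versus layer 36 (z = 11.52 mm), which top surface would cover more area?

Layer 13 (z = 4.16): the cylinder: section is a regular 12-gon, circumradius r=12 (area = (12/2)·12.000²·sin(360°/12) = 432.00 mm²); the cylinder at (6.5, 2.5) does not reach this height (z outside [5, 17]); Subtracting the remaining from the first: none of the subtracted shapes is present at this height, so the r=12 cylinder is unchanged — area = 432.00 mm². So its area = 432.00 mm². Layer 36 (z = 11.52): the r=12 cylinder gives a regular 12-gon of circumradius 12 (constant along its height) (area = (12/2)·12.000²·sin(360°/12) = 432.00 mm²); the r=10.5 cylinder at (6.5, 2.5) contributes a regular 12-gon of circumradius 10.5 (area = (12/2)·10.500²·sin(360°/12) = 330.75 mm²); Taking the first minus the rest: starting from the r=12 cylinder (432.00 mm²), the r=10.5 cylinder at (6.5, 2.5) partially overlaps it — only the 227.33 mm² overlap (of its 330.75 mm²) is removed, clipping the outline — area = 204.67 mm². So its area = 204.67 mm². Layer 13 is larger (432.00 vs 204.67 mm²).

layer 13 (z = 4.16 mm)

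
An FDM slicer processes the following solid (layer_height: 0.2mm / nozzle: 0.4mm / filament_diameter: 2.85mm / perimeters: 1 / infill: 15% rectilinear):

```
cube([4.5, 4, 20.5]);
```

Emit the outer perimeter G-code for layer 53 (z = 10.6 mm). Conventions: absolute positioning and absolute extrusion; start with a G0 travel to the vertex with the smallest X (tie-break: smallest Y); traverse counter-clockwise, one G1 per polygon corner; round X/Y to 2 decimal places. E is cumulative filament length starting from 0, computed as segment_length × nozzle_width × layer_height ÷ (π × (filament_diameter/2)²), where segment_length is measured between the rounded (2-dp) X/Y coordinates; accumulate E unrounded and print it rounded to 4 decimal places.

At z = 10.6 mm: the cube (footprint 4.5×4) is included at this height. The outline is a single polygon with 4 vertices. Extrusion per mm of travel: 0.4 × 0.2 / (π × 1.425²) = 0.012540. Accumulating E over each segment gives final E = 0.2132.

G0 X0.00 Y0.00 Z10.60
G1 X4.50 Y0.00 E0.0564
G1 X4.50 Y4.00 E0.1066
G1 X0.00 Y4.00 E0.1630
G1 X0.00 Y0.00 E0.2132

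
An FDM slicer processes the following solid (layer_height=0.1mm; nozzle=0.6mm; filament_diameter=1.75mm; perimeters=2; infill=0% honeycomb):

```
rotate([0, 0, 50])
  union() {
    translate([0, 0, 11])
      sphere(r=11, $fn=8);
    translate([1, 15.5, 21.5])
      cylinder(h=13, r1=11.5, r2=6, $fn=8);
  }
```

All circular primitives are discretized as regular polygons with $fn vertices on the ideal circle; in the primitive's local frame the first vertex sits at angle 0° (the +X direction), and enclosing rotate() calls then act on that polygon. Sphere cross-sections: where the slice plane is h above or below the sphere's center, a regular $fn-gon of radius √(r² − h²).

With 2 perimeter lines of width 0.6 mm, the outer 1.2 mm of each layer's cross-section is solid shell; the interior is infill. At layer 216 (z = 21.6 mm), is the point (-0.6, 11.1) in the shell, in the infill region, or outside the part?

At z = 21.6 mm: the r=11 sphere contributes a regular 8-gon of circumradius √(11²−10.6²) = 2.939; the cone at (1, 15.5) (r1=11.5→r2=6) has section circumradius 11.458 here — a regular 8-gon; Merging all regions: the 2 present regions are separate (no shared area or edge), so areas and boundary lengths simply add and each stays a separate island — 2 connected regions; (whole slice rotated 50° about Z — lengths, areas and connectivity unchanged). Overall, the cross-section has 2 separate islands. Undo the 50° rotation: the query point maps to (8.117, 7.595) in the un-rotated model frame. The nearest boundary edge runs (9.10, 7.40)→(1.00, 4.04); distance from the point to it = 0.56 mm. (Shell/infill is judged within the island containing the point — the largest one.) The point is inside the cross-section, 0.56 mm from the nearest boundary — within the 1.2 mm shell band (2 × 0.6).

shell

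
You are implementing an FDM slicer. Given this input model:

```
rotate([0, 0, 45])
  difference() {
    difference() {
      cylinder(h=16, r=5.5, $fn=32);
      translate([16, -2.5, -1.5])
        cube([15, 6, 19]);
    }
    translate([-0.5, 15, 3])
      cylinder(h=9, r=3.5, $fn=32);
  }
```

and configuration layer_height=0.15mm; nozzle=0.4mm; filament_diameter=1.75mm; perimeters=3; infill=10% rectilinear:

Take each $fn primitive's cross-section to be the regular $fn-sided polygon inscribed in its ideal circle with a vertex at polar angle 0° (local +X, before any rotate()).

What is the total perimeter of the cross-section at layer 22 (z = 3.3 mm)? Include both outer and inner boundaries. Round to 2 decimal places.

At z = 3.3 mm: the cylinder: section is a regular 32-gon, circumradius r=5.5 (perimeter = 2·32·5.500·sin(180°/32) = 34.50 mm); the 15×6 cube at (16, -2.5) contributes its full rectangle (perimeter 42.00 mm); Taking the first minus the rest: starting from the r=5.5 cylinder, the 15×6 cube at (16, -2.5) misses the remaining region (no effect) — boundary = 34.50 mm; the r=3.5 cylinder at (-0.5, 15) contributes a regular 32-gon of circumradius 3.5 (perimeter = 2·32·3.500·sin(180°/32) = 21.96 mm); Subtracting the remaining from the first: starting from the result so far, the r=3.5 cylinder at (-0.5, 15) misses the remaining region (no effect) — boundary = 34.50 mm; (rotated 45° about Z; rotation is an isometry so areas/perimeters/island counts are preserved). Overall, the cross-section is a single solid region. Total boundary length (outer) = 34.50 mm.

34.50 mm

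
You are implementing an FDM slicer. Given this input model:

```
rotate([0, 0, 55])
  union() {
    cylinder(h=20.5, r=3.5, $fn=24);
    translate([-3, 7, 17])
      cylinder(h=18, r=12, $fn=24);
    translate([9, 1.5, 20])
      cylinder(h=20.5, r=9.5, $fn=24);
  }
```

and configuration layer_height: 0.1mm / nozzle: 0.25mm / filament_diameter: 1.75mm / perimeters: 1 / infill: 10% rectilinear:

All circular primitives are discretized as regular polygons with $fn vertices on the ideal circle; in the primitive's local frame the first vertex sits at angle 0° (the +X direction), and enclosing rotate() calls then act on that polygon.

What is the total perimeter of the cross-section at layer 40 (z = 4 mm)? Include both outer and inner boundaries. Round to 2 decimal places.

21.93 mm

At z = 4 mm: the r=3.5 cylinder gives a regular 24-gon of circumradius 3.5 (constant along its height) (perimeter = 2·24·3.500·sin(180°/24) = 21.93 mm); the cylinder at (-3, 7) does not reach this height (z outside [17, 35]); the cylinder at (9, 1.5) is absent (z outside [20, 40.5]); Combining (union): only the r=3.5 cylinder is present, so the union is just that shape — boundary = 21.93 mm; (whole slice rotated 55° about Z — lengths, areas and connectivity unchanged). Overall, the cross-section is a single solid region. Total boundary length (outer) = 21.93 mm.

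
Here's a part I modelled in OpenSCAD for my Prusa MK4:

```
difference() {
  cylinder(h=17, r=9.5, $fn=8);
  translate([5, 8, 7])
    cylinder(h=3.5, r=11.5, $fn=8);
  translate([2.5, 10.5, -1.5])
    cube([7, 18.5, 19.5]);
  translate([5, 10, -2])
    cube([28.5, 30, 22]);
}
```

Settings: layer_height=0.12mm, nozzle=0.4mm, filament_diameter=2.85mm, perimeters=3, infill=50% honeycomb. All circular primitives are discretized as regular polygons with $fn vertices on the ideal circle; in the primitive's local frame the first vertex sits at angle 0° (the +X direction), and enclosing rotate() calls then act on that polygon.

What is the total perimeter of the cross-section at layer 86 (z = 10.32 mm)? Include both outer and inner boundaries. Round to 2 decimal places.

At z = 10.32 mm: the cylinder: section is a regular 8-gon, circumradius r=9.5 (perimeter = 2·8·9.500·sin(180°/8) = 58.17 mm); the r=11.5 cylinder at (5, 8) contributes a regular 8-gon of circumradius 11.5 (perimeter = 2·8·11.500·sin(180°/8) = 70.41 mm); the 7×18.5 cube at (2.5, 10.5) contributes its full rectangle (perimeter 51.00 mm); the cube at (5, 10) is present — its section is the full 28.5×30 rectangle (perimeter 117.00 mm); After the difference (first − rest): starting from the r=9.5 cylinder, the r=11.5 cylinder at (5, 8) partially overlaps it — only the 129.47 mm² overlap (of its 374.06 mm²) is removed, clipping the outline; the 7×18.5 cube at (2.5, 10.5) misses the remaining region (no effect); the 28.5×30 cube at (5, 10) misses the remaining region (no effect) — boundary = 55.40 mm. Overall, the cross-section is a single solid region. Total boundary length (outer) = 55.40 mm.

55.40 mm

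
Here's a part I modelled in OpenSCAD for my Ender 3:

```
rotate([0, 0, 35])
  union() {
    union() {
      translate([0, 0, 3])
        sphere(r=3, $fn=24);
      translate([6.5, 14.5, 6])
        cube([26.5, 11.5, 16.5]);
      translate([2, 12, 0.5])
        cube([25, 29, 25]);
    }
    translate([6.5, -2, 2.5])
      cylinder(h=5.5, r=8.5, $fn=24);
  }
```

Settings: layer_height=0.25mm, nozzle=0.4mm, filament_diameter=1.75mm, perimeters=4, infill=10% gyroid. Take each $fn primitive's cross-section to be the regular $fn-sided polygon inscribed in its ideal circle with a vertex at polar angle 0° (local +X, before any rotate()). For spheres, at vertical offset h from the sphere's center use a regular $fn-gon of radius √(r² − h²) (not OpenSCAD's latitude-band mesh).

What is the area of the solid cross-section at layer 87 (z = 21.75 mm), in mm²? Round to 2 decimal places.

794.00 mm²

At z = 21.75 mm: the sphere is not intersected at this z (|z−center|=18.750 > r=3); the cube at (6.5, 14.5) (footprint 26.5×11.5) is included at this height (area 304.75 mm²); the cube at (2, 12) is present — its section is the full 25×29 rectangle (area 725.00 mm²); Combining (union): the regions partially overlap — summed areas 1029.75 mm² minus the doubly-counted overlap 235.75 mm² gives 794.00 mm² — area = 794.00 mm²; the cylinder at (6.5, -2) is absent (z outside [2.5, 8]); Merging all regions: only that combined region is present, so the union is just that shape — area = 794.00 mm²; (whole slice rotated 35° about Z — lengths, areas and connectivity unchanged). Overall, the cross-section is a single solid region. Net area = 794.00 mm².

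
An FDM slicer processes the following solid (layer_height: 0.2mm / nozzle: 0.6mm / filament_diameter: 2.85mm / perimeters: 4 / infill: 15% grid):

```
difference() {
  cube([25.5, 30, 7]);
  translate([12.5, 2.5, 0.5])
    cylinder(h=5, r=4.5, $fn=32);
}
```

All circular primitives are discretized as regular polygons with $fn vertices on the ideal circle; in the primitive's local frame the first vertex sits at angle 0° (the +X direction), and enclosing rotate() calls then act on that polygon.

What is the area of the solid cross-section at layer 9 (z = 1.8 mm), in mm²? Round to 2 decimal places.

712.19 mm²

At z = 1.8 mm: the 25.5×30 cube contributes its full rectangle (area 765.00 mm²); the r=4.5 cylinder at (12.5, 2.5) contributes a regular 32-gon of circumradius 4.5 (area = (32/2)·4.500²·sin(360°/32) = 63.21 mm²); After the difference (first − rest): starting from the 25.5×30 cube (765.00 mm²), the r=4.5 cylinder at (12.5, 2.5) partially overlaps it — only the 52.81 mm² overlap (of its 63.21 mm²) is removed, clipping the outline — area = 712.19 mm². Overall, the cross-section is a single solid region. Net area = 712.19 mm².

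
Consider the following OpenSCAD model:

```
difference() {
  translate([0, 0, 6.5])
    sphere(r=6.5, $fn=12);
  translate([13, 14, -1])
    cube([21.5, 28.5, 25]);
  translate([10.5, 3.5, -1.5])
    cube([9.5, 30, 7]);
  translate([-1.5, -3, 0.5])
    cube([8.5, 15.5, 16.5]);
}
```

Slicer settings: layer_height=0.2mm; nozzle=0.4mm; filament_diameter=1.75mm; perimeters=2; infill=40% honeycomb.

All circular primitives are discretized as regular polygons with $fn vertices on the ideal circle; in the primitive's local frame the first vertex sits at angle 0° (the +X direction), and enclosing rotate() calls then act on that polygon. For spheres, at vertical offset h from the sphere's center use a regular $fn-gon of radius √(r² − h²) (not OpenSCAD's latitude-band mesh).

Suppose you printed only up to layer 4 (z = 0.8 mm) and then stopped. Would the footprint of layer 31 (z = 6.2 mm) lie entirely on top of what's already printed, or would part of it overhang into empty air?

part overhangs

Compare the two slices. At z = 0.8: the r=6.5 sphere slices to a regular 12-gon of circumradius 3.124 (√(r²−h²) with h=5.7 from center) (area = (12/2)·3.124²·sin(360°/12) = 29.28 mm²); the cube at (13, 14) is present — its section is the full 21.5×28.5 rectangle (area 612.75 mm²); the 9.5×30 cube at (10.5, 3.5) contributes its full rectangle (area 285.00 mm²); the cube at (-1.5, -3) is present — its section is the full 8.5×15.5 rectangle (area 131.75 mm²); Taking the first minus the rest: starting from the r=6.5 sphere (29.28 mm²), the 21.5×28.5 cube at (13, 14) misses the remaining region (no effect); the 9.5×30 cube at (10.5, 3.5) misses the remaining region (no effect); the 8.5×15.5 cube at (-1.5, -3) partially overlaps it — only the 23.35 mm² overlap (of its 131.75 mm²) is removed, clipping the outline — area = 5.93 mm². At z = 6.2: the r=6.5 sphere slices to a regular 12-gon of circumradius 6.493 (√(r²−h²) with h=0.3 from center) (area = (12/2)·6.493²·sin(360°/12) = 126.48 mm²); the cube at (13, 14) (footprint 21.5×28.5) is included at this height (area 612.75 mm²); the cube at (10.5, 3.5) is absent (z outside [-1.5, 5.5]); the 8.5×15.5 cube at (-1.5, -3) contributes its full rectangle (area 131.75 mm²); Subtracting the remaining from the first: starting from the r=6.5 sphere (126.48 mm²), the 21.5×28.5 cube at (13, 14) misses the remaining region (no effect); the 8.5×15.5 cube at (-1.5, -3) partially overlaps it — only the 63.83 mm² overlap (of its 131.75 mm²) is removed, clipping the outline — area = 62.65 mm². Checking containment: at z = 6.2 the cross-section extends beyond the z = 0.8 cross-section by about 56.72 mm².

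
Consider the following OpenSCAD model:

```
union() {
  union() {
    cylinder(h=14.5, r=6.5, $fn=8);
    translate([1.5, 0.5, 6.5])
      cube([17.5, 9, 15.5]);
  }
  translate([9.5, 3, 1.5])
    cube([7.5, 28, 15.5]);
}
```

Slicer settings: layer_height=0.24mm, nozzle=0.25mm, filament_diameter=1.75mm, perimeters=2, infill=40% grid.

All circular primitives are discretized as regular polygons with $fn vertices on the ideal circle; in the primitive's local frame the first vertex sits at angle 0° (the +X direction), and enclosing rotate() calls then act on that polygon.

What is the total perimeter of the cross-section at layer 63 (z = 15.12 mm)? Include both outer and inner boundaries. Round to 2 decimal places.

96.00 mm

At z = 15.12 mm: the cylinder does not reach this height (z outside [0, 14.5]); the cube at (1.5, 0.5) (footprint 17.5×9) is included at this height (perimeter 53.00 mm); Combining (union): only the 17.5×9 cube at (1.5, 0.5) is present, so the union is just that shape — boundary = 53.00 mm; the cube at (9.5, 3) (footprint 7.5×28) is included at this height (perimeter 71.00 mm); Merging all regions: the regions partially overlap (shared area 48.75 mm²), so the edge portions inside another operand are dropped and the merged outline is re-measured after clipping — boundary = 96.00 mm. Overall, the cross-section is a single solid region. Total boundary length (outer) = 96.00 mm.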